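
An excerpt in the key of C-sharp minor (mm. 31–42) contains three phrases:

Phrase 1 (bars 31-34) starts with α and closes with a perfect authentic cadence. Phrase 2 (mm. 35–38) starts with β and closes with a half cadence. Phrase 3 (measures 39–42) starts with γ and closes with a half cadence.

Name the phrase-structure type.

The final phrase closes with a half cadence, which is not stronger than the preceding half cadence; the 3 phrases lack an overall antecedent–consequent design and so form a phrase group.

phrase group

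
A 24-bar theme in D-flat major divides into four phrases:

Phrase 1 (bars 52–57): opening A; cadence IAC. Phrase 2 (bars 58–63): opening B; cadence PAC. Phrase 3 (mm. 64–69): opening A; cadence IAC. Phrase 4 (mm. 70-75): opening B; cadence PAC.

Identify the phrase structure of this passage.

repeated period

The cadence pattern IAC–PAC–IAC–PAC is weak–strong twice, and phrases 3–4 restate phrases 1–2: a period heard twice, not a double period (which would end weakly at phrase 2).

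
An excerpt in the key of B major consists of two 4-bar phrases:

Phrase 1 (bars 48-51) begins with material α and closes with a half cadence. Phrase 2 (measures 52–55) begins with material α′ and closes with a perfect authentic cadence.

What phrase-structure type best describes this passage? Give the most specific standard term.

Phrase 1 ends with a half cadence (weaker) and phrase 2 with a perfect authentic cadence (stronger): antecedent + consequent = a period.
The two phrases open with the same material (α / α′), so the period is parallel.

parallel period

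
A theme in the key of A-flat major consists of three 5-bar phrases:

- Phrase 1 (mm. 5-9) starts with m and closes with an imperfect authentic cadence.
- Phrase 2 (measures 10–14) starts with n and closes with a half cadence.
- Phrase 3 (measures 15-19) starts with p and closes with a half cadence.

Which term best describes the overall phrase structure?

phrase group

The final phrase closes with a half cadence, which is not stronger than the preceding half cadence; the 3 phrases lack an overall antecedent–consequent design and so form a phrase group.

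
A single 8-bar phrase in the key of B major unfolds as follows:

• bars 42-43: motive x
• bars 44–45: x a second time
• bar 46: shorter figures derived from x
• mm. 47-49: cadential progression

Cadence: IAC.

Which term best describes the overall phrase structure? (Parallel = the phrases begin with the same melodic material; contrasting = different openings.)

Basic idea (bars 42–43) + its repetition (mm. 44-45) form the presentation; fragmentation and cadence (mm. 46–49) form the continuation — the 8-bar whole is a sentence.

sentence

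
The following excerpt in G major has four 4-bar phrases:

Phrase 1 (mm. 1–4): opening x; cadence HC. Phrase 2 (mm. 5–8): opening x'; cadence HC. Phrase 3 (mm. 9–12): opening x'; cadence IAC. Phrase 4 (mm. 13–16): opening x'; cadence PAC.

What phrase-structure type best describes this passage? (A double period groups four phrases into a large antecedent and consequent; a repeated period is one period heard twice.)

Four phrases in two halves: the first half (mm. 1–8) ends with a half cadence, the second (mm. 9–16) with a perfect authentic cadence — a large antecedent–consequent pair, i.e. a double period.
Phrase 3 begins with the same material as phrase 1, making it parallel.

parallel double period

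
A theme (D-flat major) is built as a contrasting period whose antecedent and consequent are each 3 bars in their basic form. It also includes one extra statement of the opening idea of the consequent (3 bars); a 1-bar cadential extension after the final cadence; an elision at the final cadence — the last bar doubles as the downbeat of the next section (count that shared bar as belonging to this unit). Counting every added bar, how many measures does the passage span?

10 measures

Basic contrasting period: 3 + 3 = 6 bars.
6 (basic form) + 3 (extra statement) + 1 (cadential extension) = 10.
The elision shares a bar with the next section but does not change this unit's count.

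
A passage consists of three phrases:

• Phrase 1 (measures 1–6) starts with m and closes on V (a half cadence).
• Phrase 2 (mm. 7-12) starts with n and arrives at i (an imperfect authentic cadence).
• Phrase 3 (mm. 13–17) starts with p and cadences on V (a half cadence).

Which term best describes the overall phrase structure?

phrase group

The final phrase closes with a half cadence, which is not stronger than the preceding imperfect authentic cadence; the 3 phrases lack an overall antecedent–consequent design and so form a phrase group.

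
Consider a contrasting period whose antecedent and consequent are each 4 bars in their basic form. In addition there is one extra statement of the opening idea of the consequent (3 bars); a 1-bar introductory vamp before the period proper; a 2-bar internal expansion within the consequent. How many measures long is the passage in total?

14 measures

Basic contrasting period: 4 + 4 = 8 bars.
8 (basic form) + 3 (extra statement) + 1 (introduction) + 2 (internal expansion) = 14.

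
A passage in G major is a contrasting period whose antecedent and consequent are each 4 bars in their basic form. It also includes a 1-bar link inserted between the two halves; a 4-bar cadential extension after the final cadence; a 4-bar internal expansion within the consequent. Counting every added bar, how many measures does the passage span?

Basic contrasting period: 4 + 4 = 8 bars.
8 (basic form) + 1 (link) + 4 (cadential extension) + 4 (internal expansion) = 17.

17 measures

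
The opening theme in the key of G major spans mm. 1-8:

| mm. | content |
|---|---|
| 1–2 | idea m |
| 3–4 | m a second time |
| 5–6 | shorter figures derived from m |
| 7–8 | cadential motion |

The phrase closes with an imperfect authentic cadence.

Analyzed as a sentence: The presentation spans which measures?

The presentation of a sentence is the basic idea (mm. 1–2) plus its repetition (mm. 3–4); the presentation is therefore mm. 1-4.

measures 1–4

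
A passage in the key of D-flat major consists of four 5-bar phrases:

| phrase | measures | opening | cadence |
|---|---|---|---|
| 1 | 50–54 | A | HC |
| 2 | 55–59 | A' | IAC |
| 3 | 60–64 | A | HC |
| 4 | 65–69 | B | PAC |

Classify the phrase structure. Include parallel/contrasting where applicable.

parallel double period

Four phrases in two halves: the first half (bars 50–59) ends with an imperfect authentic cadence, the second (measures 60–69) with a perfect authentic cadence — a large antecedent–consequent pair, i.e. a double period.
Phrase 3 begins with the same material as phrase 1, making it parallel.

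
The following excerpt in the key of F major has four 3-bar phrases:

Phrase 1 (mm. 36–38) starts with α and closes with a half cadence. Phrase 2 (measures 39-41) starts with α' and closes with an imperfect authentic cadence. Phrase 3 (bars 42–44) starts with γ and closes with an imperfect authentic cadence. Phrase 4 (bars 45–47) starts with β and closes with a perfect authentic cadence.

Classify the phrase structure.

Four phrases in two halves: the first half (mm. 36–41) ends with an imperfect authentic cadence, the second (measures 42–47) with a perfect authentic cadence — a large antecedent–consequent pair, i.e. a double period.
Phrase 3 begins with different material from phrase 1, making it contrasting.

contrasting double period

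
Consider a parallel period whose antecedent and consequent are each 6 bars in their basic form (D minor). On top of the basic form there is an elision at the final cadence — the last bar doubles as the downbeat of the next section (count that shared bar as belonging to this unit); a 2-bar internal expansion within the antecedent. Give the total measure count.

Basic parallel period: 6 + 6 = 12 bars.
12 (basic form) + 2 (internal expansion) = 14.
The elision shares a bar with the next section but does not change this unit's count.

14 measures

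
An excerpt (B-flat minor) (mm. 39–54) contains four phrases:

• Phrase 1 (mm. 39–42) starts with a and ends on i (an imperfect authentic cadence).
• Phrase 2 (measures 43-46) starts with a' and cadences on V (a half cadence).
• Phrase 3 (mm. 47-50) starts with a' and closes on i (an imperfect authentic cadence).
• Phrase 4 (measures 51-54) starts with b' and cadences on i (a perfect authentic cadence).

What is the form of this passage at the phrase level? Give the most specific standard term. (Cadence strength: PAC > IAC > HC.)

Four phrases in two halves: the first half (bars 39–46) ends with a half cadence, the second (measures 47-54) with a perfect authentic cadence — a large antecedent–consequent pair, i.e. a double period.
Phrase 3 begins with the same material as phrase 1, making it parallel.

parallel double period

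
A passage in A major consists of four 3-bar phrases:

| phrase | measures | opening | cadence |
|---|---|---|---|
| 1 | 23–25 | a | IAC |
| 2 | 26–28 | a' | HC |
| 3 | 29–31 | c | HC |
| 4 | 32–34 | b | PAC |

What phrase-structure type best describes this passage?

Four phrases in two halves: the first half (mm. 23-28) ends with a half cadence, the second (mm. 29–34) with a perfect authentic cadence — a large antecedent–consequent pair, i.e. a double period.
Phrase 3 begins with different material from phrase 1, making it contrasting.

contrasting double period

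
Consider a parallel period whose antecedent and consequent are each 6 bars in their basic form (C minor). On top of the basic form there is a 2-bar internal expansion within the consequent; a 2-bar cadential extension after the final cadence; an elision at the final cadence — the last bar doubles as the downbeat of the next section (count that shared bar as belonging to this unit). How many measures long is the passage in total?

16 measures

Basic parallel period: 6 + 6 = 12 bars.
12 (basic form) + 2 (internal expansion) + 2 (cadential extension) = 16.
The elision shares a bar with the next section but does not change this unit's count.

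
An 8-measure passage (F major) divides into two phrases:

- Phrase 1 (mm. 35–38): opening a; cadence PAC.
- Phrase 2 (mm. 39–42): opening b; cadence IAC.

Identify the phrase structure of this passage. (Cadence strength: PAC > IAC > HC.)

phrase group

The second phrase closes with an imperfect authentic cadence, which is not stronger than the first phrase's perfect authentic cadence; without a weak→strong cadential pair there is no antecedent–consequent relationship, so this is a phrase group rather than a period.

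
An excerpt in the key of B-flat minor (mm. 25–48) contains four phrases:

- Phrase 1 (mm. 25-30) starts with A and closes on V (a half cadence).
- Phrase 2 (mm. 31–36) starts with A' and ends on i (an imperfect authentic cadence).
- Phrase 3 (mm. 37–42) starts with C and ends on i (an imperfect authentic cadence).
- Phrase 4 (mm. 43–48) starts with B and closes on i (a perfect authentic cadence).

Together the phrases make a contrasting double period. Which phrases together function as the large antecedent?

phrases 1 and 2

In a double period the first pair of phrases (ending imperfect authentic cadence) is the large antecedent and the second pair (ending perfect authentic cadence) is the large consequent; the antecedent is phrases 1 and 2.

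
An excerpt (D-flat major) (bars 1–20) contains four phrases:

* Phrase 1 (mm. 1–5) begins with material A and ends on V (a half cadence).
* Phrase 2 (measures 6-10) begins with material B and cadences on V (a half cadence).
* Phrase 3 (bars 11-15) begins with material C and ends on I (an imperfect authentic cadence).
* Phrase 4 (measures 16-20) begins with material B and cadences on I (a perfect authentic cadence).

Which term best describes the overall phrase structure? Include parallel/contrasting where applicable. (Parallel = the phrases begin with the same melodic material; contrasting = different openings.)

contrasting double period

Four phrases in two halves: the first half (bars 1–10) ends with a half cadence, the second (measures 11–20) with a perfect authentic cadence — a large antecedent–consequent pair, i.e. a double period.
Phrase 3 begins with different material from phrase 1, making it contrasting.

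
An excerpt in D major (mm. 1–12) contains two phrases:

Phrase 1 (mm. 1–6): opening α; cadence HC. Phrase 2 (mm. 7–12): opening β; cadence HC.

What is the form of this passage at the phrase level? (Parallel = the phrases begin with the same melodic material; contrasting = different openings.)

The second phrase closes with a half cadence, which is not stronger than the first phrase's half cadence; without a weak→strong cadential pair there is no antecedent–consequent relationship, so this is a phrase group rather than a period.

phrase group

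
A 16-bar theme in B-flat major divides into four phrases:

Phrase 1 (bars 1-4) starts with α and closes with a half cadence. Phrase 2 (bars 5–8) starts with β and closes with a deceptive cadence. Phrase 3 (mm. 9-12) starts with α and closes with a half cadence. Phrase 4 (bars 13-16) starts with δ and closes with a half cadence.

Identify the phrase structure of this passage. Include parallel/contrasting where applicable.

phrase group

Phrase 4 ends with a half cadence, no stronger than phrase 2's deceptive cadence, so the four phrases do not form a double period; nor do phrases 3–4 duplicate 1–2, so it is not a repeated period. With no phrase reaching a conclusive cadence, the passage is a phrase group.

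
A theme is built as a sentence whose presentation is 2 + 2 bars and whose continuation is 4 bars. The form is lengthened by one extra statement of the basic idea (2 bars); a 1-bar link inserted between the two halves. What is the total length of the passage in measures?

Basic sentence: 2 + 2 + 4 = 8 bars.
8 (basic form) + 2 (extra statement) + 1 (link) = 11.

11 measures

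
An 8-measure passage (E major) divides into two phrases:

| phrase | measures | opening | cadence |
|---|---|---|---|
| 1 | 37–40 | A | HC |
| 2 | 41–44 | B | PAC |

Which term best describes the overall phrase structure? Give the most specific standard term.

Phrase 1 ends with a half cadence (weaker) and phrase 2 with a perfect authentic cadence (stronger): antecedent + consequent = a period.
The two phrases open with different material (A / B), so the period is contrasting.

contrasting period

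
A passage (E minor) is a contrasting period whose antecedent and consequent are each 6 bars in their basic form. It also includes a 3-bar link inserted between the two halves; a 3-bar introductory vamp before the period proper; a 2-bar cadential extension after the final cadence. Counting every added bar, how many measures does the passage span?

20 measures

Basic contrasting period: 6 + 6 = 12 bars.
12 (basic form) + 3 (link) + 3 (introduction) + 2 (cadential extension) = 20.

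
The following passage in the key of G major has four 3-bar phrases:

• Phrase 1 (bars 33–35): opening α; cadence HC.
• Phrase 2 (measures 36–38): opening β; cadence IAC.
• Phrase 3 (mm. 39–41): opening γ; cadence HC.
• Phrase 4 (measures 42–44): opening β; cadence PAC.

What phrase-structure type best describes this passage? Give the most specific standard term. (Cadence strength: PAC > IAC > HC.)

contrasting double period

Four phrases in two halves: the first half (bars 33–38) ends with an imperfect authentic cadence, the second (measures 39–44) with a perfect authentic cadence — a large antecedent–consequent pair, i.e. a double period.
Phrase 3 begins with different material from phrase 1, making it contrasting.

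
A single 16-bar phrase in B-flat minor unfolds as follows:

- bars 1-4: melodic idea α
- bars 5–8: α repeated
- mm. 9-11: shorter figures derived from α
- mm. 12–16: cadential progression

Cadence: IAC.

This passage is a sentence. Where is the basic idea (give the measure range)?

The presentation of a sentence is the basic idea (mm. 1–4) plus its repetition (measures 5–8); the basic idea is therefore bars 1–4.

measures 1–4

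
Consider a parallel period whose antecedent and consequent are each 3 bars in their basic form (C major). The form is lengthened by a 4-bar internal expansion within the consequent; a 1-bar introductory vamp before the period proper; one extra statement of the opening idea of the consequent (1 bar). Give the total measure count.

12 measures

Basic parallel period: 3 + 3 = 6 bars.
6 (basic form) + 4 (internal expansion) + 1 (introduction) + 1 (extra statement) = 12.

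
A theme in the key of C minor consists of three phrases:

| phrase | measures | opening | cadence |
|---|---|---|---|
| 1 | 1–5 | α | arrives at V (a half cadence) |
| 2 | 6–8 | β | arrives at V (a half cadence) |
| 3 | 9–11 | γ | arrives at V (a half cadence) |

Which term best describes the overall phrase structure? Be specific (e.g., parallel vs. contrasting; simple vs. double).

The final phrase closes with a half cadence, which is not stronger than the preceding half cadence; the 3 phrases lack an overall antecedent–consequent design and so form a phrase group.

phrase group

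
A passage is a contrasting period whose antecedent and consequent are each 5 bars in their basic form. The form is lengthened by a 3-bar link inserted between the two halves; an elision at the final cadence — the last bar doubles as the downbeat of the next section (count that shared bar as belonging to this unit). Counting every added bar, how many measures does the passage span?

13 measures

Basic contrasting period: 5 + 5 = 10 bars.
10 (basic form) + 3 (link) = 13.
The elision shares a bar with the next section but does not change this unit's count.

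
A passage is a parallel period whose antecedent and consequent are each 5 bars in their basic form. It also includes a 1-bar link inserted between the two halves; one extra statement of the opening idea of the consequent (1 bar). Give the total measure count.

12 measures

Basic parallel period: 5 + 5 = 10 bars.
10 (basic form) + 1 (link) + 1 (extra statement) = 12.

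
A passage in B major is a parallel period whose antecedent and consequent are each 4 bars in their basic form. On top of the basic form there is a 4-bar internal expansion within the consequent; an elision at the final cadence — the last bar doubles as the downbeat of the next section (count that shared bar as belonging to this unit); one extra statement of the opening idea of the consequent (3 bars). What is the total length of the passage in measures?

15 measures

Basic parallel period: 4 + 4 = 8 bars.
8 (basic form) + 4 (internal expansion) + 3 (extra statement) = 15.
The elision shares a bar with the next section but does not change this unit's count.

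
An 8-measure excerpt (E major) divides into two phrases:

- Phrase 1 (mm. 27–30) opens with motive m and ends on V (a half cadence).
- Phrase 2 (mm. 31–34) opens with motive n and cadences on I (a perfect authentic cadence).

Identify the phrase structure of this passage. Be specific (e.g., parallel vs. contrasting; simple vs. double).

Phrase 1 ends with a half cadence (weaker) and phrase 2 with a perfect authentic cadence (stronger): antecedent + consequent = a period.
The two phrases open with different material (m / n), so the period is contrasting.

contrasting period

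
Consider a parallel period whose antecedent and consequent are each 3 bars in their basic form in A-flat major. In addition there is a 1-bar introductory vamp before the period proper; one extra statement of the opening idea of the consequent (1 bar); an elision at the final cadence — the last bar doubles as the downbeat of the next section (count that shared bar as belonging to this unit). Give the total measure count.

8 measures

Basic parallel period: 3 + 3 = 6 bars.
6 (basic form) + 1 (introduction) + 1 (extra statement) = 8.
The elision shares a bar with the next section but does not change this unit's count.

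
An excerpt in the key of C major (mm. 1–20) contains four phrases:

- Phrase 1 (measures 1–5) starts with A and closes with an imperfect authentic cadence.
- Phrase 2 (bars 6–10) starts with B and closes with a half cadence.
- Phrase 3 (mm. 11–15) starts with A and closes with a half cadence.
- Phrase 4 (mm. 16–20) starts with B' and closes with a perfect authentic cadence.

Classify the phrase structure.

parallel double period

Four phrases in two halves: the first half (measures 1–10) ends with a half cadence, the second (mm. 11–20) with a perfect authentic cadence — a large antecedent–consequent pair, i.e. a double period.
Phrase 3 begins with the same material as phrase 1, making it parallel.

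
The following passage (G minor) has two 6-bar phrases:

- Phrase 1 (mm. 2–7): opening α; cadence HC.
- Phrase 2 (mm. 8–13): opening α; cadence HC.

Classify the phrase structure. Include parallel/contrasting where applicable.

repeated phrase

Both phrases have the same opening (α) and the same cadence (half cadence): the second is a restatement, not a consequent, so this is a repeated phrase rather than a period.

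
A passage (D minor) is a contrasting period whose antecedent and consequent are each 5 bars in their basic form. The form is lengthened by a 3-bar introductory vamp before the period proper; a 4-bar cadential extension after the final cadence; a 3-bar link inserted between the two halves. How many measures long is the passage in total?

20 measures

Basic contrasting period: 5 + 5 = 10 bars.
10 (basic form) + 3 (introduction) + 4 (cadential extension) + 3 (link) = 20.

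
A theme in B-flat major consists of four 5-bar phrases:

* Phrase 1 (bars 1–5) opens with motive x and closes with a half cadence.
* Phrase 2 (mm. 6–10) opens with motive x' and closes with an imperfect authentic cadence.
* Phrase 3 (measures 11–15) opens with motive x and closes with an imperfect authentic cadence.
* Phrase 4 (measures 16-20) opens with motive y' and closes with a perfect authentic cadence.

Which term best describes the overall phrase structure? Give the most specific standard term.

Four phrases in two halves: the first half (measures 1–10) ends with an imperfect authentic cadence, the second (bars 11–20) with a perfect authentic cadence — a large antecedent–consequent pair, i.e. a double period.
Phrase 3 begins with the same material as phrase 1, making it parallel.

parallel double period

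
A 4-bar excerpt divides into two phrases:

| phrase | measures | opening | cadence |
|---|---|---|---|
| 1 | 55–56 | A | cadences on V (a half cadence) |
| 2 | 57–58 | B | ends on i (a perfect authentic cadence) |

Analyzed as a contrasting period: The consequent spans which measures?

The antecedent is the phrase ending with the weaker cadence (half cadence, phrase 1) and the consequent the one ending more conclusively (perfect authentic cadence, phrase 2); the consequent is bars 57-58.

measures 57–58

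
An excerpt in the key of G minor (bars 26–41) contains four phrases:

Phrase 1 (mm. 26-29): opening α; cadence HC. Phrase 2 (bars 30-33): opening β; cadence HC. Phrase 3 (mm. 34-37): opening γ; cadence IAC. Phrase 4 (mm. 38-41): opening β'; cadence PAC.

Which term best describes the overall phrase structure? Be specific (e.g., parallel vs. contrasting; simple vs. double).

Four phrases in two halves: the first half (mm. 26–33) ends with a half cadence, the second (mm. 34-41) with a perfect authentic cadence — a large antecedent–consequent pair, i.e. a double period.
Phrase 3 begins with different material from phrase 1, making it contrasting.

contrasting double period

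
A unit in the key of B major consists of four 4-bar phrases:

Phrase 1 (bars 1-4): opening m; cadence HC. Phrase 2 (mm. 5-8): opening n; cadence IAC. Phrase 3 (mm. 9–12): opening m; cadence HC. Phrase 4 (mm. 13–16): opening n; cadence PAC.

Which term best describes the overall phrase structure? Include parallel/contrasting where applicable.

Four phrases in two halves: the first half (mm. 1-8) ends with an imperfect authentic cadence, the second (mm. 9-16) with a perfect authentic cadence — a large antecedent–consequent pair, i.e. a double period.
Phrase 3 begins with the same material as phrase 1, making it parallel.

parallel double period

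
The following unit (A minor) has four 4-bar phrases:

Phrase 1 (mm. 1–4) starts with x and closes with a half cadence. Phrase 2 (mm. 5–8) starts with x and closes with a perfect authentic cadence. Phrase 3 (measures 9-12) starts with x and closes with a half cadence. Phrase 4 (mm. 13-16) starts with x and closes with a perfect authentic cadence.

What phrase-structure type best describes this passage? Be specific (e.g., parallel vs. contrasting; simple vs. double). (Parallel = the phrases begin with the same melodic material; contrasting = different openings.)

repeated period

The cadence pattern HC–PAC–HC–PAC is weak–strong twice, and phrases 3–4 restate phrases 1–2: a period heard twice, not a double period (which would end weakly at phrase 2).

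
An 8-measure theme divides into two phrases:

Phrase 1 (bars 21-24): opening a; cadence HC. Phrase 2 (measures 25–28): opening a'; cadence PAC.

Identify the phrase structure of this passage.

parallel period

Phrase 1 ends with a half cadence (weaker) and phrase 2 with a perfect authentic cadence (stronger): antecedent + consequent = a period.
The two phrases open with the same material (a / a'), so the period is parallel.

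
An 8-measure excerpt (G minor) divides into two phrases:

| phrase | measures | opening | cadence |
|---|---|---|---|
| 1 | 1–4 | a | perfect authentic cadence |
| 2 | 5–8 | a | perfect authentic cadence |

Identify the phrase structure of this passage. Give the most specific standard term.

Both phrases have the same opening (a) and the same cadence (perfect authentic cadence): the second is a restatement, not a consequent, so this is a repeated phrase rather than a period.

repeated phrase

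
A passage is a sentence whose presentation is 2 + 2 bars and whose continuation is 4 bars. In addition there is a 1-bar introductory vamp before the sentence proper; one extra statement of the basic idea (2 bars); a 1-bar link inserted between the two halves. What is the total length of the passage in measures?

12 measures

Basic sentence: 2 + 2 + 4 = 8 bars.
8 (basic form) + 1 (introduction) + 2 (extra statement) + 1 (link) = 12.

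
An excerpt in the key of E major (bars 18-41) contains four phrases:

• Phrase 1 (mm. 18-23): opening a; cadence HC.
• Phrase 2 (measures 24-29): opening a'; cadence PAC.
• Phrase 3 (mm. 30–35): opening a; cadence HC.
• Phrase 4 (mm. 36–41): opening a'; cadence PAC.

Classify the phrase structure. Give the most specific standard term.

The cadence pattern HC–PAC–HC–PAC is weak–strong twice, and phrases 3–4 restate phrases 1–2: a period heard twice, not a double period (which would end weakly at phrase 2).

repeated period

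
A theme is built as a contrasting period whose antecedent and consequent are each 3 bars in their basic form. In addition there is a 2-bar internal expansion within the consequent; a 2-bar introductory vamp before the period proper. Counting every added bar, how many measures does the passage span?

Basic contrasting period: 3 + 3 = 6 bars.
6 (basic form) + 2 (internal expansion) + 2 (introduction) = 10.

10 measures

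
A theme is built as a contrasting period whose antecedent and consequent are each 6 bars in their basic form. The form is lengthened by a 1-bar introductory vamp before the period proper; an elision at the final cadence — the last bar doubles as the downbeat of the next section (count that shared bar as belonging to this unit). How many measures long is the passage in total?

13 measures

Basic contrasting period: 6 + 6 = 12 bars.
12 (basic form) + 1 (introduction) = 13.
The elision shares a bar with the next section but does not change this unit's count.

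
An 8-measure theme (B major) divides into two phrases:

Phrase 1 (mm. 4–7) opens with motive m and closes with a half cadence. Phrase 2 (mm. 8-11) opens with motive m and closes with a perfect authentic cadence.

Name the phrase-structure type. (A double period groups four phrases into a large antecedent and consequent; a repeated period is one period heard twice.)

Phrase 1 ends with a half cadence (weaker) and phrase 2 with a perfect authentic cadence (stronger): antecedent + consequent = a period.
The two phrases open with the same material (m / m), so the period is parallel.

parallel period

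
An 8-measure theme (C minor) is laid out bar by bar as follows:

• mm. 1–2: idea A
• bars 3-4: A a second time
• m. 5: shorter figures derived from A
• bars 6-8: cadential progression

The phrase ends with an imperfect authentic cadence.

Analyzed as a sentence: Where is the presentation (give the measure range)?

measures 1–4

The presentation of a sentence is the basic idea (measures 1-2) plus its repetition (bars 3–4); the presentation is therefore bars 1–4.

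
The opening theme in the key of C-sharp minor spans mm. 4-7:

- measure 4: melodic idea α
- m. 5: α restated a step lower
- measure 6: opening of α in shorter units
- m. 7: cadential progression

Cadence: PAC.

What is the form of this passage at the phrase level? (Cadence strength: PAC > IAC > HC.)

sentence

Basic idea (bar 4) + its repetition (m. 5) form the presentation; fragmentation and cadence (bars 6–7) form the continuation — the 4-bar whole is a sentence.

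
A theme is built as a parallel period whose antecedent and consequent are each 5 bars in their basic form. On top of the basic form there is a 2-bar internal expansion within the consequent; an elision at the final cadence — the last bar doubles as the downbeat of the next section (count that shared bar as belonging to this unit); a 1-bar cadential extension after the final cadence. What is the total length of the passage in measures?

Basic parallel period: 5 + 5 = 10 bars.
10 (basic form) + 2 (internal expansion) + 1 (cadential extension) = 13.
The elision shares a bar with the next section but does not change this unit's count.

13 measures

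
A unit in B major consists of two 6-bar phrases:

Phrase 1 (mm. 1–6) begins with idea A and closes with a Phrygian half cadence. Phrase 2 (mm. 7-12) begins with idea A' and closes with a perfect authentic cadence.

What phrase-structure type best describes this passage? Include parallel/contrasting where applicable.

parallel period

Phrase 1 ends with a Phrygian half cadence (weaker) and phrase 2 with a perfect authentic cadence (stronger): antecedent + consequent = a period.
The two phrases open with the same material (A / A'), so the period is parallel.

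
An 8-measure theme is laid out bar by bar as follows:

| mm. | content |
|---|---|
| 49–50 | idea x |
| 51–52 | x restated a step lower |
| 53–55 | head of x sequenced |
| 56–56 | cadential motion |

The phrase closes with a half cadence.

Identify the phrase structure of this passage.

Basic idea (measures 49–50) + its repetition (measures 51–52) form the presentation; fragmentation and cadence (mm. 53–56) form the continuation — the 8-bar whole is a sentence.

sentence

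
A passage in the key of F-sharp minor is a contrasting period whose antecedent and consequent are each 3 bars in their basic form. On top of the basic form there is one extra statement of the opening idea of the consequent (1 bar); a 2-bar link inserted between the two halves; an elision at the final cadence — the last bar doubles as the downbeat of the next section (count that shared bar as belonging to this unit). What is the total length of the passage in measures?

Basic contrasting period: 3 + 3 = 6 bars.
6 (basic form) + 1 (extra statement) + 2 (link) = 9.
The elision shares a bar with the next section but does not change this unit's count.

9 measures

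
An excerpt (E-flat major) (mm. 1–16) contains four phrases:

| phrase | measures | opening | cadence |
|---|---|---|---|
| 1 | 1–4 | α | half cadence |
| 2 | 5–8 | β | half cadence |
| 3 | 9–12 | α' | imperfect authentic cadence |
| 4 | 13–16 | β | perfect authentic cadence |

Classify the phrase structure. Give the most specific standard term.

Four phrases in two halves: the first half (bars 1–8) ends with a half cadence, the second (bars 9–16) with a perfect authentic cadence — a large antecedent–consequent pair, i.e. a double period.
Phrase 3 begins with the same material as phrase 1, making it parallel.

parallel double period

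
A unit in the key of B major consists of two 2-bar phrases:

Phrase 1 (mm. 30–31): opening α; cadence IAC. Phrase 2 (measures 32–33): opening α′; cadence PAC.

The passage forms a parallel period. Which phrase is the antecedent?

The phrase ending with the weaker cadence (imperfect authentic cadence) is the antecedent; the one ending more conclusively (perfect authentic cadence) is the consequent. The antecedent is phrase 1.

phrase 1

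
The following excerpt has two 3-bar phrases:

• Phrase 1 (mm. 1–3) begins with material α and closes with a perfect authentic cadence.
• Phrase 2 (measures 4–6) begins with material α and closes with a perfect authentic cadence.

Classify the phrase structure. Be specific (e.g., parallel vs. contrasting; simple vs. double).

repeated phrase

Both phrases have the same opening (α) and the same cadence (perfect authentic cadence): the second is a restatement, not a consequent, so this is a repeated phrase rather than a period.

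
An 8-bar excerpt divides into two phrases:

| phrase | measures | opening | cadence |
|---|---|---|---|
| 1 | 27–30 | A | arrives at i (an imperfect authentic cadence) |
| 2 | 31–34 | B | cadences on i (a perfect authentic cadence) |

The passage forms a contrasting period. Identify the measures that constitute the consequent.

The antecedent is the phrase ending with the weaker cadence (imperfect authentic cadence, phrase 1) and the consequent the one ending more conclusively (perfect authentic cadence, phrase 2); the consequent is measures 31–34.

measures 31–34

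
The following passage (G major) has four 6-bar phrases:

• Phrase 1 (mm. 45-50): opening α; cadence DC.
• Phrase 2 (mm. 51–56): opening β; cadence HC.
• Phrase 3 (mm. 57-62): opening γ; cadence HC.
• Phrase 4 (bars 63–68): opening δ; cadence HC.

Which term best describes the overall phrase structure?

phrase group

Phrase 4 ends with a half cadence, no stronger than phrase 2's half cadence, so the four phrases do not form a double period; nor do phrases 3–4 duplicate 1–2, so it is not a repeated period. With no phrase reaching a conclusive cadence, the passage is a phrase group.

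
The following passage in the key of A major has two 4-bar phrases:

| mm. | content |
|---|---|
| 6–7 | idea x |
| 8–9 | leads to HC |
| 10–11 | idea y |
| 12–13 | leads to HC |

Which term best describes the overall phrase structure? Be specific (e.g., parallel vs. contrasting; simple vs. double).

The second phrase closes with a half cadence, which is not stronger than the first phrase's half cadence; without a weak→strong cadential pair there is no antecedent–consequent relationship, so this is a phrase group rather than a period.

phrase group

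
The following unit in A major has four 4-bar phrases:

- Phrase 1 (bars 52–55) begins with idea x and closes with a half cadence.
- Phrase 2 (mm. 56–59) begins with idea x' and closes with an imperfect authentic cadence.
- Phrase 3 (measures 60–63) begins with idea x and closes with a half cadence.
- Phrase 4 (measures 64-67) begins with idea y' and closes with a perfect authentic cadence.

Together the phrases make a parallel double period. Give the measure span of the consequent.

In a double period the first pair of phrases (ending imperfect authentic cadence) is the large antecedent and the second pair (ending perfect authentic cadence) is the large consequent; the consequent is measures 60–67.

measures 60–67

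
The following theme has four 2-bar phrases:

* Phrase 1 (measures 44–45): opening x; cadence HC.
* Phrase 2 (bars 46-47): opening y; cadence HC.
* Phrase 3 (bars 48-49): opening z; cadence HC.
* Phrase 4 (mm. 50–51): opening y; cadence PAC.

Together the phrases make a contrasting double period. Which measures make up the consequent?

measures 48–51

In a double period the first pair of phrases (ending half cadence) is the large antecedent and the second pair (ending perfect authentic cadence) is the large consequent; the consequent is measures 48–51.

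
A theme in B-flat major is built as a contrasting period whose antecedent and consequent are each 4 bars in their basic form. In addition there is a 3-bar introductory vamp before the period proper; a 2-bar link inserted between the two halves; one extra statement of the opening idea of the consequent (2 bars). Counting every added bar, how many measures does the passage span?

15 measures

Basic contrasting period: 4 + 4 = 8 bars.
8 (basic form) + 3 (introduction) + 2 (link) + 2 (extra statement) = 15.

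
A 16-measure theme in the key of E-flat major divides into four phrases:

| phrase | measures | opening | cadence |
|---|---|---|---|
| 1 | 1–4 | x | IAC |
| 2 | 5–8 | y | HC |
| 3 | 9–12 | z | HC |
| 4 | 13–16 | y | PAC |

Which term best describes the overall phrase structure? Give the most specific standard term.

Four phrases in two halves: the first half (bars 1–8) ends with a half cadence, the second (bars 9–16) with a perfect authentic cadence — a large antecedent–consequent pair, i.e. a double period.
Phrase 3 begins with different material from phrase 1, making it contrasting.

contrasting double period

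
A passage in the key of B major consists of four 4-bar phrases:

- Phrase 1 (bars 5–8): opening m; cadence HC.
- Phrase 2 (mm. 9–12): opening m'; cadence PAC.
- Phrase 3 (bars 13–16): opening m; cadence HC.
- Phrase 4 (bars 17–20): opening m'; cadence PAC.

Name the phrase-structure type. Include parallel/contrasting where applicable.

The cadence pattern HC–PAC–HC–PAC is weak–strong twice, and phrases 3–4 restate phrases 1–2: a period heard twice, not a double period (which would end weakly at phrase 2).

repeated period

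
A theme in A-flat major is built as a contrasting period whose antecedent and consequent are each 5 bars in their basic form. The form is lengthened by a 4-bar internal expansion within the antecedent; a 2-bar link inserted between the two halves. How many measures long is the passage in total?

Basic contrasting period: 5 + 5 = 10 bars.
10 (basic form) + 4 (internal expansion) + 2 (link) = 16.

16 measures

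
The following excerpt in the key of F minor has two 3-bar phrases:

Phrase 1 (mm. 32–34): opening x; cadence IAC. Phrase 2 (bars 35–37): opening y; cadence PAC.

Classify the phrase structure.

Phrase 1 ends with an imperfect authentic cadence (weaker) and phrase 2 with a perfect authentic cadence (stronger): antecedent + consequent = a period.
The two phrases open with different material (x / y), so the period is contrasting.

contrasting period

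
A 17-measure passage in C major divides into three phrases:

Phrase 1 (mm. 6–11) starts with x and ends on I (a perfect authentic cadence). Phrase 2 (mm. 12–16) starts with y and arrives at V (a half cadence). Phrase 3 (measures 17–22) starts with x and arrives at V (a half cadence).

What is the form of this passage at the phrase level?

phrase group

The final phrase closes with a half cadence, which is not stronger than the preceding half cadence; the 3 phrases lack an overall antecedent–consequent design and so form a phrase group.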